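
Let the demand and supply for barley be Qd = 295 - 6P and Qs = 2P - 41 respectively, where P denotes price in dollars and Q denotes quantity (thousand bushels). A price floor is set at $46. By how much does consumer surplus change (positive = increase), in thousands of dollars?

-124

Without the control the market clears where 295 - 6P = 2P - 41, i.e. P* = 42 and Q* = 43.
Since 46 > 42, the floor is binding.
At P = 46: Qd = 295 - 6·46 = 19 and Qs = 2·46 - 41 = 51.
Consumer surplus without the control is ½ · (295/6 - 42) · 43 = 1849/12.
With the floor, consumers buy 19 units at 46, so CS = ½ · (295/6 - 46) · 19 = 361/12.
Change in consumer surplus = 361/12 - 1849/12 = -124.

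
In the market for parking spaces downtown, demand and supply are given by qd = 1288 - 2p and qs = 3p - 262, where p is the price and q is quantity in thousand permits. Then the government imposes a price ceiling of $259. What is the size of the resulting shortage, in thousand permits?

In a free market, 1288 - 2p = 3p - 262 gives the equilibrium p* = 310, q* = 668.
The ceiling of 259 is below the equilibrium price 310, so it binds.
At p = 259: qd = 1288 - 2·259 = 770 and qs = 3·259 - 262 = 515.
Shortage = qd - qs = 770 - 515 = 255.

255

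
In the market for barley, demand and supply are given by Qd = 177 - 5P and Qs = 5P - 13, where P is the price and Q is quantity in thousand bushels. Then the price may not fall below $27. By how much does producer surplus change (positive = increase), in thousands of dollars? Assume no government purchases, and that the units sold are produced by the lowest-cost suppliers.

176

Setting quantity demanded equal to quantity supplied, 177 - 5P = 5P - 13, gives P* = 19 and Q* = 82.
Because the floor (27) lies above the market-clearing price, it is binding.
At P = 27: Qd = 177 - 5·27 = 42 and Qs = 5·27 - 13 = 122.
Producer surplus without the control is ½ · (19 - 2.6) · 82 = 672.4.
With the floor, 42 units are sold at 27. The supply price at Q = 42 is 11, so PS = ½ · [(27 - 2.6) + (27 - 11)] · 42 = 848.4.
Change in producer surplus = 848.4 - 672.4 = 176.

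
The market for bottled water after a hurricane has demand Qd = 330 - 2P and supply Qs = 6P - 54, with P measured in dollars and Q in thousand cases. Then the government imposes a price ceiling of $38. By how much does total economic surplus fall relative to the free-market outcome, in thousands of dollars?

1200

In a free market, 330 - 2P = 6P - 54 gives the equilibrium P* = 48, Q* = 234.
Since 38 < 48, the ceiling is binding.
At P = 38: Qd = 330 - 2·38 = 254 and Qs = 6·38 - 54 = 174.
Quantity traded falls to 174. At Q = 174 the demand price is (330 - 174)/2 = 78 and the supply price is (54 + 174)/6 = 38.
Deadweight loss = ½ · (78 - 38) · (234 - 174) = ½ · 40 · 60 = 1200.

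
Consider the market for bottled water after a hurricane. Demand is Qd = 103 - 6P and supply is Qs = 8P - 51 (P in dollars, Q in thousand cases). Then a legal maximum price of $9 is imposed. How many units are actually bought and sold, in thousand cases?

Setting quantity demanded equal to quantity supplied, 103 - 6P = 8P - 51, gives P* = 11 and Q* = 37.
Because the ceiling (9) lies below the market-clearing price, it is binding.
At P = 9: Qd = 103 - 6·9 = 49 and Qs = 8·9 - 51 = 21.
The quantity actually transacted is the short side, supply: 21.

21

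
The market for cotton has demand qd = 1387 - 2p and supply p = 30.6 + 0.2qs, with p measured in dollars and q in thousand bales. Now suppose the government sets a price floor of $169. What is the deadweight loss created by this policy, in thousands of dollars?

0

Rearranging supply gives qs = 5p - 153. In a free market, 1387 - 2p = 5p - 153 gives the equilibrium p* = 220, q* = 947.
Since 169 is below p* = 220, the floor does not bind and the free-market outcome prevails.
Since the control does not bind, no trades are prevented and deadweight loss is zero.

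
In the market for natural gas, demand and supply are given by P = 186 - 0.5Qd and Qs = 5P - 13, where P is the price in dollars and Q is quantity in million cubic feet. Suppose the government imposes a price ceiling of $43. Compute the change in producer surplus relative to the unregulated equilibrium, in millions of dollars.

Rearranging demand gives Qd = 372 - 2P. Setting quantity demanded equal to quantity supplied, 372 - 2P = 5P - 13, gives P* = 55 and Q* = 262.
Because the ceiling (43) lies below the market-clearing price, it is binding.
At P = 43: Qd = 372 - 2·43 = 286 and Qs = 5·43 - 13 = 202.
Producer surplus without the control is ½ · (55 - 2.6) · 262 = 6864.4.
With the ceiling, producers sell 202 units at 43, so PS = ½ · (43 - 2.6) · 202 = 4080.4.
Change in producer surplus = 4080.4 - 6864.4 = -2784.

-2784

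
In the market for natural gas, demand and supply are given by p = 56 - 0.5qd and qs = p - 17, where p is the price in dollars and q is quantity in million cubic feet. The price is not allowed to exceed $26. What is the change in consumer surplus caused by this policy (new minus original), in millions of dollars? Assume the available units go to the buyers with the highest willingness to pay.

80.75

Rearranging demand gives qd = 112 - 2p. Without the control the market clears where 112 - 2p = p - 17, i.e. p* = 43 and q* = 26.
Since 26 < 43, the ceiling is binding.
At p = 26: qd = 112 - 2·26 = 60 and qs = 26 - 17 = 9.
Consumer surplus without the control is ½ · (56 - 43) · 26 = 169.
With the ceiling, 9 units are sold at 26 (assume they go to the highest-value buyers). The demand price at q = 9 is 51.5, so CS = ½ · [(56 - 26) + (51.5 - 26)] · 9 = 249.75.
Change in consumer surplus = 249.75 - 169 = 80.75.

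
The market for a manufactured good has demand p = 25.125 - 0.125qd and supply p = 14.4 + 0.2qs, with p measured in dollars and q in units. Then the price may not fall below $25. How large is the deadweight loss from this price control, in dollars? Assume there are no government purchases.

Rearranging demand gives qd = 201 - 8p; rearranging supply gives qs = 5p - 72. Setting quantity demanded equal to quantity supplied, 201 - 8p = 5p - 72, gives p* = 21 and q* = 33.
The floor of 25 is above the equilibrium price 21, so it binds.
At p = 25: qd = 201 - 8·25 = 1 and qs = 5·25 - 72 = 53.
Quantity traded falls to 1. At q = 1 the demand price is (201 - 1)/8 = 25 and the supply price is (72 + 1)/5 = 14.6.
Deadweight loss = ½ · (25 - 14.6) · (33 - 1) = ½ · 10.4 · 32 = 166.4.

166.4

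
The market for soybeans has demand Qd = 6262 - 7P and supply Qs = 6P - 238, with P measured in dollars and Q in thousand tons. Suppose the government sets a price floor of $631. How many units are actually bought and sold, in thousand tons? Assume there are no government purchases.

1845

Without the control the market clears where 6262 - 7P = 6P - 238, i.e. P* = 500 and Q* = 2762.
Because the floor (631) lies above the market-clearing price, it is binding.
At P = 631: Qd = 6262 - 7·631 = 1845 and Qs = 6·631 - 238 = 3548.
The quantity actually transacted is the short side, demand: 1845.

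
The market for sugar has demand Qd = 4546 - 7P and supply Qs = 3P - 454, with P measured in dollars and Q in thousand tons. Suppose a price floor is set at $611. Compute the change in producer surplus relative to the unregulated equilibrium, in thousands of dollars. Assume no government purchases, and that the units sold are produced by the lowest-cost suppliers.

Without the control the market clears where 4546 - 7P = 3P - 454, i.e. P* = 500 and Q* = 1046.
Because the floor (611) lies above the market-clearing price, it is binding.
At P = 611: Qd = 4546 - 7·611 = 269 and Qs = 3·611 - 454 = 1379.
Producer surplus without the control is ½ · (500 - 454/3) · 1046 = 547058/3.
With the floor, 269 units are sold at 611. The supply price at Q = 269 is 241, so PS = ½ · [(611 - 454/3) + (611 - 241)] · 269 = 669541/6.
Change in producer surplus = 669541/6 - 547058/3 = -70762.5.

-70762.5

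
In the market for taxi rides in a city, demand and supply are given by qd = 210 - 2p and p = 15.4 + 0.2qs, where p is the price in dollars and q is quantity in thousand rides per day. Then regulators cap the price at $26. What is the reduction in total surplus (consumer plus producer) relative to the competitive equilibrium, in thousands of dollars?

1968.75

Rearranging supply gives qs = 5p - 77. Setting quantity demanded equal to quantity supplied, 210 - 2p = 5p - 77, gives p* = 41 and q* = 128.
The ceiling of 26 is below the equilibrium price 41, so it binds.
At p = 26: qd = 210 - 2·26 = 158 and qs = 5·26 - 77 = 53.
Quantity traded falls to 53. At q = 53 the demand price is (210 - 53)/2 = 78.5 and the supply price is (77 + 53)/5 = 26.
Deadweight loss = ½ · (78.5 - 26) · (128 - 53) = ½ · 52.5 · 75 = 1968.75.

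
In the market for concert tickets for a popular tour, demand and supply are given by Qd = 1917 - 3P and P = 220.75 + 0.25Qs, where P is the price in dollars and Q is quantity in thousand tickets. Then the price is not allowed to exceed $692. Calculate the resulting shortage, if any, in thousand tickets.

Rearranging supply gives Qs = 4P - 883. In a free market, 1917 - 3P = 4P - 883 gives the equilibrium P* = 400, Q* = 717.
The ceiling of 692 is above the equilibrium price 400, so it is not binding; the market clears at P* = 400, Q* = 717.
Since the control does not bind, there is no shortage.

0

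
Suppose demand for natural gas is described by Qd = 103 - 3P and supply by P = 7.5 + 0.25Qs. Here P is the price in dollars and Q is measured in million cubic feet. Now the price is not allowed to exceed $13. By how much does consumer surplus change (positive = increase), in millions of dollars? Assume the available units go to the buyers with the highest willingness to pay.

36

Rearranging supply gives Qs = 4P - 30. Setting quantity demanded equal to quantity supplied, 103 - 3P = 4P - 30, gives P* = 19 and Q* = 46.
Since 13 < 19, the ceiling is binding.
At P = 13: Qd = 103 - 3·13 = 64 and Qs = 4·13 - 30 = 22.
Consumer surplus without the control is ½ · (103/3 - 19) · 46 = 1058/3.
With the ceiling, 22 units are sold at 13 (assume they go to the highest-value buyers). The demand price at Q = 22 is 27, so CS = ½ · [(103/3 - 13) + (27 - 13)] · 22 = 1166/3.
Change in consumer surplus = 1166/3 - 1058/3 = 36.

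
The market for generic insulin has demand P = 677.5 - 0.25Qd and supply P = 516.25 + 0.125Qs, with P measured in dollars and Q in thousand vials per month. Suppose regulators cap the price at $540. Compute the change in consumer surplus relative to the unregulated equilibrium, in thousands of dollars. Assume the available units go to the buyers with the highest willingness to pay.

Rearranging demand gives Qd = 2710 - 4P; rearranging supply gives Qs = 8P - 4130. Without the control the market clears where 2710 - 4P = 8P - 4130, i.e. P* = 570 and Q* = 430.
The ceiling of 540 is below the equilibrium price 570, so it binds.
At P = 540: Qd = 2710 - 4·540 = 550 and Qs = 8·540 - 4130 = 190.
Consumer surplus without the control is ½ · (677.5 - 570) · 430 = 23112.5.
With the ceiling, 190 units are sold at 540 (assume they go to the highest-value buyers). The demand price at Q = 190 is 630, so CS = ½ · [(677.5 - 540) + (630 - 540)] · 190 = 21612.5.
Change in consumer surplus = 21612.5 - 23112.5 = -1500.

-1500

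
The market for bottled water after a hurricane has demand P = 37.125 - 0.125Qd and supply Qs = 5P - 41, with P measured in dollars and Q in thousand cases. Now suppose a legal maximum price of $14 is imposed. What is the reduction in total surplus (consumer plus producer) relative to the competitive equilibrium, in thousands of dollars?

585

Rearranging demand gives Qd = 297 - 8P. In a free market, 297 - 8P = 5P - 41 gives the equilibrium P* = 26, Q* = 89.
Since 14 < 26, the ceiling is binding.
At P = 14: Qd = 297 - 8·14 = 185 and Qs = 5·14 - 41 = 29.
Quantity traded falls to 29. At Q = 29 the demand price is (297 - 29)/8 = 33.5 and the supply price is (41 + 29)/5 = 14.
Deadweight loss = ½ · (33.5 - 14) · (89 - 29) = ½ · 19.5 · 60 = 585.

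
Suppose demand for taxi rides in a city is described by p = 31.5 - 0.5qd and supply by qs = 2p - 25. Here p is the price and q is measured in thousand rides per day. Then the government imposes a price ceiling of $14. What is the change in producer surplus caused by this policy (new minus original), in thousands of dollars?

Rearranging demand gives qd = 63 - 2p. Equilibrium: 63 - 2p = 2p - 25, so 88 = 4p and p* = 22, q* = 19.
Since 14 < 22, the ceiling is binding.
At p = 14: qd = 63 - 2·14 = 35 and qs = 2·14 - 25 = 3.
Producer surplus without the control is ½ · (22 - 12.5) · 19 = 90.25.
With the ceiling, producers sell 3 units at 14, so PS = ½ · (14 - 12.5) · 3 = 2.25.
Change in producer surplus = 2.25 - 90.25 = -88.

-88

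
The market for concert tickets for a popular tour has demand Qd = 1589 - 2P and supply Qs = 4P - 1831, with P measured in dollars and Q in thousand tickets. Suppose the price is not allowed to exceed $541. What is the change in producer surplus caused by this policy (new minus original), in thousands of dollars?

In a free market, 1589 - 2P = 4P - 1831 gives the equilibrium P* = 570, Q* = 449.
Since 541 < 570, the ceiling is binding.
At P = 541: Qd = 1589 - 2·541 = 507 and Qs = 4·541 - 1831 = 333.
Producer surplus without the control is ½ · (570 - 457.75) · 449 = 25200.125.
With the ceiling, producers sell 333 units at 541, so PS = ½ · (541 - 457.75) · 333 = 13861.125.
Change in producer surplus = 13861.125 - 25200.125 = -11339.

-11339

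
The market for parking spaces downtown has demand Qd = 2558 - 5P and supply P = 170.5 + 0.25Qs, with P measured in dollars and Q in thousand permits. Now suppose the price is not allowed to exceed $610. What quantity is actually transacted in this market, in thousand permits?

Rearranging supply gives Qs = 4P - 682. In a free market, 2558 - 5P = 4P - 682 gives the equilibrium P* = 360, Q* = 758.
Since 610 is above P* = 360, the ceiling does not bind and the free-market outcome prevails.

758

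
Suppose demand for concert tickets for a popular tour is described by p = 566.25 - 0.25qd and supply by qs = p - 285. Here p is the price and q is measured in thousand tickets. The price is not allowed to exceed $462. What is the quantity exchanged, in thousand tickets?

177

Rearranging demand gives qd = 2265 - 4p. Equilibrium: 2265 - 4p = p - 285, so 2550 = 5p and p* = 510, q* = 225.
The ceiling of 462 is below the equilibrium price 510, so it binds.
At p = 462: qd = 2265 - 4·462 = 417 and qs = 462 - 285 = 177.
The quantity actually transacted is the short side, supply: 177.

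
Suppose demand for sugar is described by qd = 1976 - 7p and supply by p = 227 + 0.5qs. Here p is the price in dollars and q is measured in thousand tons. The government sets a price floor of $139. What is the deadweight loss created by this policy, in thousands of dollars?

Rearranging supply gives qs = 2p - 454. Setting quantity demanded equal to quantity supplied, 1976 - 7p = 2p - 454, gives p* = 270 and q* = 86.
Since 139 is below p* = 270, the floor does not bind and the free-market outcome prevails.
Since the control does not bind, no trades are prevented and deadweight loss is zero.

0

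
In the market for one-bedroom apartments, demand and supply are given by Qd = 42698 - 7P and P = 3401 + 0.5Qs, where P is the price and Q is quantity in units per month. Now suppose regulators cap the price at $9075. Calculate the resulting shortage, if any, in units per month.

Rearranging supply gives Qs = 2P - 6802. Equilibrium: 42698 - 7P = 2P - 6802, so 49500 = 9P and P* = 5500, Q* = 4198.
Since 9075 is above P* = 5500, the ceiling does not bind and the free-market outcome prevails.
Since the control does not bind, there is no shortage.

0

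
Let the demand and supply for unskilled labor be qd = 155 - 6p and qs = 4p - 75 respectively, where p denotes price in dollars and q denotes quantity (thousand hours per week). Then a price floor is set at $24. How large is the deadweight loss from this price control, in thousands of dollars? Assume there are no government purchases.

Without the control the market clears where 155 - 6p = 4p - 75, i.e. p* = 23 and q* = 17.
Because the floor (24) lies above the market-clearing price, it is binding.
At p = 24: qd = 155 - 6·24 = 11 and qs = 4·24 - 75 = 21.
Quantity traded falls to 11. At q = 11 the demand price is (155 - 11)/6 = 24 and the supply price is (75 + 11)/4 = 21.5.
Deadweight loss = ½ · (24 - 21.5) · (17 - 11) = ½ · 2.5 · 6 = 7.5.

7.5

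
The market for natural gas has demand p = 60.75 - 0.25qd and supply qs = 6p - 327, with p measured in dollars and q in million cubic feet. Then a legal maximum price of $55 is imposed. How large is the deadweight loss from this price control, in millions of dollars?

30

Rearranging demand gives qd = 243 - 4p. Setting quantity demanded equal to quantity supplied, 243 - 4p = 6p - 327, gives p* = 57 and q* = 15.
Because the ceiling (55) lies below the market-clearing price, it is binding.
At p = 55: qd = 243 - 4·55 = 23 and qs = 6·55 - 327 = 3.
Quantity traded falls to 3. At q = 3 the demand price is (243 - 3)/4 = 60 and the supply price is (327 + 3)/6 = 55.
Deadweight loss = ½ · (60 - 55) · (15 - 3) = ½ · 5 · 12 = 30.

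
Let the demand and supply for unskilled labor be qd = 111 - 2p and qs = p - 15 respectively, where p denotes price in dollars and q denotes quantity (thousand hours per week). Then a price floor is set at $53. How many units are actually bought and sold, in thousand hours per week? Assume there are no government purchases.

Equilibrium: 111 - 2p = p - 15, so 126 = 3p and p* = 42, q* = 27.
The floor of 53 is above the equilibrium price 42, so it binds.
At p = 53: qd = 111 - 2·53 = 5 and qs = 53 - 15 = 38.
The quantity actually transacted is the short side, demand: 5.

5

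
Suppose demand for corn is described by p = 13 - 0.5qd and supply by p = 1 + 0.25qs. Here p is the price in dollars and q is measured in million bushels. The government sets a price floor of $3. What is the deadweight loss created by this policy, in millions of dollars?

Rearranging demand gives qd = 26 - 2p; rearranging supply gives qs = 4p - 4. Equilibrium: 26 - 2p = 4p - 4, so 30 = 6p and p* = 5, q* = 16.
Since 3 is below p* = 5, the floor does not bind and the free-market outcome prevails.
Since the control does not bind, no trades are prevented and deadweight loss is zero.

0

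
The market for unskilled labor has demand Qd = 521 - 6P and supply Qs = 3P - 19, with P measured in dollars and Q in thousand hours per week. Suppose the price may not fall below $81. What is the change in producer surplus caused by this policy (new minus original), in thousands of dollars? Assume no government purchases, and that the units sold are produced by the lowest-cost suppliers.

-1911

In a free market, 521 - 6P = 3P - 19 gives the equilibrium P* = 60, Q* = 161.
Since 81 > 60, the floor is binding.
At P = 81: Qd = 521 - 6·81 = 35 and Qs = 3·81 - 19 = 224.
Producer surplus without the control is ½ · (60 - 19/3) · 161 = 25921/6.
With the floor, 35 units are sold at 81. The supply price at Q = 35 is 18, so PS = ½ · [(81 - 19/3) + (81 - 18)] · 35 = 14455/6.
Change in producer surplus = 14455/6 - 25921/6 = -1911.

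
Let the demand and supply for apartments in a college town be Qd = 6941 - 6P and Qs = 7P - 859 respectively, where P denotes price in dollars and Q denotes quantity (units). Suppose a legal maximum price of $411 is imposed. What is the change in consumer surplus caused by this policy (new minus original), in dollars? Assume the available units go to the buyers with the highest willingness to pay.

235541.25

Setting quantity demanded equal to quantity supplied, 6941 - 6P = 7P - 859, gives P* = 600 and Q* = 3341.
Because the ceiling (411) lies below the market-clearing price, it is binding.
At P = 411: Qd = 6941 - 6·411 = 4475 and Qs = 7·411 - 859 = 2018.
Consumer surplus without the control is ½ · (6941/6 - 600) · 3341 = 11162281/12.
With the ceiling, 2018 units are sold at 411 (assume they go to the highest-value buyers). The demand price at Q = 2018 is 820.5, so CS = ½ · [(6941/6 - 411) + (820.5 - 411)] · 2018 = 3497194/3.
Change in consumer surplus = 3497194/3 - 11162281/12 = 235541.25.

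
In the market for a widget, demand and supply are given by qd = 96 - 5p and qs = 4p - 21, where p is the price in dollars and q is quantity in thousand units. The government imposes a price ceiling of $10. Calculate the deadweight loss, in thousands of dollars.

Setting quantity demanded equal to quantity supplied, 96 - 5p = 4p - 21, gives p* = 13 and q* = 31.
Because the ceiling (10) lies below the market-clearing price, it is binding.
At p = 10: qd = 96 - 5·10 = 46 and qs = 4·10 - 21 = 19.
Quantity traded falls to 19. At q = 19 the demand price is (96 - 19)/5 = 15.4 and the supply price is (21 + 19)/4 = 10.
Deadweight loss = ½ · (15.4 - 10) · (31 - 19) = ½ · 5.4 · 12 = 32.4.

32.4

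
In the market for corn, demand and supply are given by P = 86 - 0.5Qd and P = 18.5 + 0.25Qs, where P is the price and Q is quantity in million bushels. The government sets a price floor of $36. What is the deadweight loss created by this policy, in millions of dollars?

0

Rearranging demand gives Qd = 172 - 2P; rearranging supply gives Qs = 4P - 74. In a free market, 172 - 2P = 4P - 74 gives the equilibrium P* = 41, Q* = 90.
The floor of 36 is below the equilibrium price 41, so it is not binding; the market clears at P* = 41, Q* = 90.
Since the control does not bind, no trades are prevented and deadweight loss is zero.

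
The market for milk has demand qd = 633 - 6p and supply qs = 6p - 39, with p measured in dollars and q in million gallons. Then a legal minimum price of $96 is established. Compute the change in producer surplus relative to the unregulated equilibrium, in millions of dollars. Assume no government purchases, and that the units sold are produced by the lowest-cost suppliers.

Setting quantity demanded equal to quantity supplied, 633 - 6p = 6p - 39, gives p* = 56 and q* = 297.
Because the floor (96) lies above the market-clearing price, it is binding.
At p = 96: qd = 633 - 6·96 = 57 and qs = 6·96 - 39 = 537.
Producer surplus without the control is ½ · (56 - 6.5) · 297 = 7350.75.
With the floor, 57 units are sold at 96. The supply price at q = 57 is 16, so PS = ½ · [(96 - 6.5) + (96 - 16)] · 57 = 4830.75.
Change in producer surplus = 4830.75 - 7350.75 = -2520.

-2520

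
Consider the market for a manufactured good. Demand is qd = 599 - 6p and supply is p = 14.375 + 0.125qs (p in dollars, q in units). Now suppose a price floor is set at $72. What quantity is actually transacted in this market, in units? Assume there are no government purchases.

167

Rearranging supply gives qs = 8p - 115. Without the control the market clears where 599 - 6p = 8p - 115, i.e. p* = 51 and q* = 293.
Because the floor (72) lies above the market-clearing price, it is binding.
At p = 72: qd = 599 - 6·72 = 167 and qs = 8·72 - 115 = 461.
The quantity actually transacted is the short side, demand: 167.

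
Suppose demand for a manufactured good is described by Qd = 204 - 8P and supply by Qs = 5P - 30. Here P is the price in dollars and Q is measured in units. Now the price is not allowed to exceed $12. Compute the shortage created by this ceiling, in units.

78

In a free market, 204 - 8P = 5P - 30 gives the equilibrium P* = 18, Q* = 60.
Since 12 < 18, the ceiling is binding.
At P = 12: Qd = 204 - 8·12 = 108 and Qs = 5·12 - 30 = 30.
Shortage = Qd - Qs = 108 - 30 = 78.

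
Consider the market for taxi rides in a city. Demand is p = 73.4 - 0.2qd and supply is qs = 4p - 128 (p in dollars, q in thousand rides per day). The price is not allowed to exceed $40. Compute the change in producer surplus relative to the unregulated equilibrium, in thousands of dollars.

-930

Rearranging demand gives qd = 367 - 5p. Setting quantity demanded equal to quantity supplied, 367 - 5p = 4p - 128, gives p* = 55 and q* = 92.
Because the ceiling (40) lies below the market-clearing price, it is binding.
At p = 40: qd = 367 - 5·40 = 167 and qs = 4·40 - 128 = 32.
Producer surplus without the control is ½ · (55 - 32) · 92 = 1058.
With the ceiling, producers sell 32 units at 40, so PS = ½ · (40 - 32) · 32 = 128.
Change in producer surplus = 128 - 1058 = -930.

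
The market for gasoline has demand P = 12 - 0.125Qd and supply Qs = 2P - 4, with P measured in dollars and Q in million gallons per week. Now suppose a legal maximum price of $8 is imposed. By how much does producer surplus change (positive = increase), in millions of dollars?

-28

Rearranging demand gives Qd = 96 - 8P. Equilibrium: 96 - 8P = 2P - 4, so 100 = 10P and P* = 10, Q* = 16.
The ceiling of 8 is below the equilibrium price 10, so it binds.
At P = 8: Qd = 96 - 8·8 = 32 and Qs = 2·8 - 4 = 12.
Producer surplus without the control is ½ · (10 - 2) · 16 = 64.
With the ceiling, producers sell 12 units at 8, so PS = ½ · (8 - 2) · 12 = 36.
Change in producer surplus = 36 - 64 = -28.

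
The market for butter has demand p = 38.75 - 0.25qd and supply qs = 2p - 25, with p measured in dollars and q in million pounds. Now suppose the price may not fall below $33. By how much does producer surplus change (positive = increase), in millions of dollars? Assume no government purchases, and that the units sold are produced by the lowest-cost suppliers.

33

Rearranging demand gives qd = 155 - 4p. Setting quantity demanded equal to quantity supplied, 155 - 4p = 2p - 25, gives p* = 30 and q* = 35.
The floor of 33 is above the equilibrium price 30, so it binds.
At p = 33: qd = 155 - 4·33 = 23 and qs = 2·33 - 25 = 41.
Producer surplus without the control is ½ · (30 - 12.5) · 35 = 306.25.
With the floor, 23 units are sold at 33. The supply price at q = 23 is 24, so PS = ½ · [(33 - 12.5) + (33 - 24)] · 23 = 339.25.
Change in producer surplus = 339.25 - 306.25 = 33.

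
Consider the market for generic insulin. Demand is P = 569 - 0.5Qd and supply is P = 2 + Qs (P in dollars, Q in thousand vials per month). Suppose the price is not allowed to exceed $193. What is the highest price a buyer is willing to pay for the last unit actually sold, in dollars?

Rearranging demand gives Qd = 1138 - 2P; rearranging supply gives Qs = P - 2. Without the control the market clears where 1138 - 2P = P - 2, i.e. P* = 380 and Q* = 378.
Since 193 < 380, the ceiling is binding.
At P = 193: Qd = 1138 - 2·193 = 752 and Qs = 193 - 2 = 191.
Only 191 units reach the market. On the demand curve, the marginal buyer's willingness to pay at Q = 191 is (1138 - 191)/2 = 473.5.

473.5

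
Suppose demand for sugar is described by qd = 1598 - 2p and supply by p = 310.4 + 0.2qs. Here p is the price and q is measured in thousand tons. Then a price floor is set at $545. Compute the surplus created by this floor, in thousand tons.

665

Rearranging supply gives qs = 5p - 1552. Setting quantity demanded equal to quantity supplied, 1598 - 2p = 5p - 1552, gives p* = 450 and q* = 698.
Because the floor (545) lies above the market-clearing price, it is binding.
At p = 545: qd = 1598 - 2·545 = 508 and qs = 5·545 - 1552 = 1173.
Surplus = qs - qd = 1173 - 508 = 665.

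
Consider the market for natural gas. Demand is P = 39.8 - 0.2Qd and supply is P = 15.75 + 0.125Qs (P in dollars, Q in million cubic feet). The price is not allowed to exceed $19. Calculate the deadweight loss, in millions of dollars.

Rearranging demand gives Qd = 199 - 5P; rearranging supply gives Qs = 8P - 126. In a free market, 199 - 5P = 8P - 126 gives the equilibrium P* = 25, Q* = 74.
Because the ceiling (19) lies below the market-clearing price, it is binding.
At P = 19: Qd = 199 - 5·19 = 104 and Qs = 8·19 - 126 = 26.
Quantity traded falls to 26. At Q = 26 the demand price is (199 - 26)/5 = 34.6 and the supply price is (126 + 26)/8 = 19.
Deadweight loss = ½ · (34.6 - 19) · (74 - 26) = ½ · 15.6 · 48 = 374.4.

374.4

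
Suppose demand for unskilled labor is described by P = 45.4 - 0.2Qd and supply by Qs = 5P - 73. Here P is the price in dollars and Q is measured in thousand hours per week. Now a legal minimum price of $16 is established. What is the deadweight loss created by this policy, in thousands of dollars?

0

Rearranging demand gives Qd = 227 - 5P. Equilibrium: 227 - 5P = 5P - 73, so 300 = 10P and P* = 30, Q* = 77.
Since 16 is below P* = 30, the floor does not bind and the free-market outcome prevails.
Since the control does not bind, no trades are prevented and deadweight loss is zero.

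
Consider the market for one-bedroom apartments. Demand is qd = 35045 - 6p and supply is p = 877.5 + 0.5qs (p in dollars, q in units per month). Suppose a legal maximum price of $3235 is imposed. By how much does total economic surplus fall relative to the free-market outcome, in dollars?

Rearranging supply gives qs = 2p - 1755. Setting quantity demanded equal to quantity supplied, 35045 - 6p = 2p - 1755, gives p* = 4600 and q* = 7445.
Because the ceiling (3235) lies below the market-clearing price, it is binding.
At p = 3235: qd = 35045 - 6·3235 = 15635 and qs = 2·3235 - 1755 = 4715.
Quantity traded falls to 4715. At q = 4715 the demand price is (35045 - 4715)/6 = 5055 and the supply price is (1755 + 4715)/2 = 3235.
Deadweight loss = ½ · (5055 - 3235) · (7445 - 4715) = ½ · 1820 · 2730 = 2484300.

2484300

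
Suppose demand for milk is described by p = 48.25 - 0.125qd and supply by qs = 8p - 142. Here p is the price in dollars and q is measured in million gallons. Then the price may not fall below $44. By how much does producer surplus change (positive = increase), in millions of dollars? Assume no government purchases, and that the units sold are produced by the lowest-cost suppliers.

Rearranging demand gives qd = 386 - 8p. Equilibrium: 386 - 8p = 8p - 142, so 528 = 16p and p* = 33, q* = 122.
Since 44 > 33, the floor is binding.
At p = 44: qd = 386 - 8·44 = 34 and qs = 8·44 - 142 = 210.
Producer surplus without the control is ½ · (33 - 17.75) · 122 = 930.25.
With the floor, 34 units are sold at 44. The supply price at q = 34 is 22, so PS = ½ · [(44 - 17.75) + (44 - 22)] · 34 = 820.25.
Change in producer surplus = 820.25 - 930.25 = -110.

-110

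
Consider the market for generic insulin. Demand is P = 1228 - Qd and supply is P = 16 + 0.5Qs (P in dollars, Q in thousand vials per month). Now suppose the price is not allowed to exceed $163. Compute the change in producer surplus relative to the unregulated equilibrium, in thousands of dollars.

-141607

Rearranging demand gives Qd = 1228 - P; rearranging supply gives Qs = 2P - 32. Setting quantity demanded equal to quantity supplied, 1228 - P = 2P - 32, gives P* = 420 and Q* = 808.
Because the ceiling (163) lies below the market-clearing price, it is binding.
At P = 163: Qd = 1228 - 163 = 1065 and Qs = 2·163 - 32 = 294.
Producer surplus without the control is ½ · (420 - 16) · 808 = 163216.
With the ceiling, producers sell 294 units at 163, so PS = ½ · (163 - 16) · 294 = 21609.
Change in producer surplus = 21609 - 163216 = -141607.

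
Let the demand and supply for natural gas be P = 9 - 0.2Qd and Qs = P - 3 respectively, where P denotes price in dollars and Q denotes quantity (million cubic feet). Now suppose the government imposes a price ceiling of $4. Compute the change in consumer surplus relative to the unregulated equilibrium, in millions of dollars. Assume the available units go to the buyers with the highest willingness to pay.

Rearranging demand gives Qd = 45 - 5P. Without the control the market clears where 45 - 5P = P - 3, i.e. P* = 8 and Q* = 5.
The ceiling of 4 is below the equilibrium price 8, so it binds.
At P = 4: Qd = 45 - 5·4 = 25 and Qs = 4 - 3 = 1.
Consumer surplus without the control is ½ · (9 - 8) · 5 = 2.5.
With the ceiling, 1 units are sold at 4 (assume they go to the highest-value buyers). The demand price at Q = 1 is 8.8, so CS = ½ · [(9 - 4) + (8.8 - 4)] · 1 = 4.9.
Change in consumer surplus = 4.9 - 2.5 = 2.4.

2.4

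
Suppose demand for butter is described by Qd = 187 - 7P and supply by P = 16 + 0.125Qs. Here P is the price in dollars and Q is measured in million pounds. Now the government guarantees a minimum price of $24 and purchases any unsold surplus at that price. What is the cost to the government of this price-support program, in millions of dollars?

Rearranging supply gives Qs = 8P - 128. Setting quantity demanded equal to quantity supplied, 187 - 7P = 8P - 128, gives P* = 21 and Q* = 40.
The floor of 24 is above the equilibrium price 21, so it binds.
At P = 24: Qd = 187 - 7·24 = 19 and Qs = 8·24 - 128 = 64.
Surplus = Qs - Qd = 45.
Government expenditure = surplus × support price = 45 × 24 = 1080.

1080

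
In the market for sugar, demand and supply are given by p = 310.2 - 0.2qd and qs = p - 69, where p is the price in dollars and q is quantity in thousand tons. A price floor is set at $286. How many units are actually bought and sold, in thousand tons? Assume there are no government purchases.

Rearranging demand gives qd = 1551 - 5p. In a free market, 1551 - 5p = p - 69 gives the equilibrium p* = 270, q* = 201.
Because the floor (286) lies above the market-clearing price, it is binding.
At p = 286: qd = 1551 - 5·286 = 121 and qs = 286 - 69 = 217.
The quantity actually transacted is the short side, demand: 121.

121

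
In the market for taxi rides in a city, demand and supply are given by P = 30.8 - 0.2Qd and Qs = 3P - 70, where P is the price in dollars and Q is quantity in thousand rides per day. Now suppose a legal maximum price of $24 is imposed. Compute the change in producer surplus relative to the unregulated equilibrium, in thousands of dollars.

Rearranging demand gives Qd = 154 - 5P. Equilibrium: 154 - 5P = 3P - 70, so 224 = 8P and P* = 28, Q* = 14.
Because the ceiling (24) lies below the market-clearing price, it is binding.
At P = 24: Qd = 154 - 5·24 = 34 and Qs = 3·24 - 70 = 2.
Producer surplus without the control is ½ · (28 - 70/3) · 14 = 98/3.
With the ceiling, producers sell 2 units at 24, so PS = ½ · (24 - 70/3) · 2 = 2/3.
Change in producer surplus = 2/3 - 98/3 = -32.

-32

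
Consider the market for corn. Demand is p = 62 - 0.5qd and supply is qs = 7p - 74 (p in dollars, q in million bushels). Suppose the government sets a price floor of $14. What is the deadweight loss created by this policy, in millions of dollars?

0

Rearranging demand gives qd = 124 - 2p. Setting quantity demanded equal to quantity supplied, 124 - 2p = 7p - 74, gives p* = 22 and q* = 80.
Since 14 is below p* = 22, the floor does not bind and the free-market outcome prevails.
Since the control does not bind, no trades are prevented and deadweight loss is zero.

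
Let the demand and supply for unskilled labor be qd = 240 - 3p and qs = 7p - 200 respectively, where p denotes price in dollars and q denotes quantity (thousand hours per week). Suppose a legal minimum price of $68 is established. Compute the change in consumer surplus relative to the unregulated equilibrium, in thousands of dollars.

Equilibrium: 240 - 3p = 7p - 200, so 440 = 10p and p* = 44, q* = 108.
The floor of 68 is above the equilibrium price 44, so it binds.
At p = 68: qd = 240 - 3·68 = 36 and qs = 7·68 - 200 = 276.
Consumer surplus without the control is ½ · (80 - 44) · 108 = 1944.
With the floor, consumers buy 36 units at 68, so CS = ½ · (80 - 68) · 36 = 216.
Change in consumer surplus = 216 - 1944 = -1728.

-1728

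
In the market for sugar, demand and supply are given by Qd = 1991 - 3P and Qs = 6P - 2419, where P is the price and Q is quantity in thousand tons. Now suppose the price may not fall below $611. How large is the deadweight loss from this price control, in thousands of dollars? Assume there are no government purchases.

32942.25

Setting quantity demanded equal to quantity supplied, 1991 - 3P = 6P - 2419, gives P* = 490 and Q* = 521.
Since 611 > 490, the floor is binding.
At P = 611: Qd = 1991 - 3·611 = 158 and Qs = 6·611 - 2419 = 1247.
Quantity traded falls to 158. At Q = 158 the demand price is (1991 - 158)/3 = 611 and the supply price is (2419 + 158)/6 = 429.5.
Deadweight loss = ½ · (611 - 429.5) · (521 - 158) = ½ · 181.5 · 363 = 32942.25.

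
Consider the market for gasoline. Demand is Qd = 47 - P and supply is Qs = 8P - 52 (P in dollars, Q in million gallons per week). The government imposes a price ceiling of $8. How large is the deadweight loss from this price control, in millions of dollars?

Without the control the market clears where 47 - P = 8P - 52, i.e. P* = 11 and Q* = 36.
Since 8 < 11, the ceiling is binding.
At P = 8: Qd = 47 - 8 = 39 and Qs = 8·8 - 52 = 12.
Quantity traded falls to 12. At Q = 12 the demand price is 47 - 12 = 35 and the supply price is (52 + 12)/8 = 8.
Deadweight loss = ½ · (35 - 8) · (36 - 12) = ½ · 27 · 24 = 324.

324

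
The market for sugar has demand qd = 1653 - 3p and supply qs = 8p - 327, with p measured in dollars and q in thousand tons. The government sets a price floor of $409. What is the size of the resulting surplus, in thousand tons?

2519

Setting quantity demanded equal to quantity supplied, 1653 - 3p = 8p - 327, gives p* = 180 and q* = 1113.
Because the floor (409) lies above the market-clearing price, it is binding.
At p = 409: qd = 1653 - 3·409 = 426 and qs = 8·409 - 327 = 2945.
Surplus = qs - qd = 2945 - 426 = 2519.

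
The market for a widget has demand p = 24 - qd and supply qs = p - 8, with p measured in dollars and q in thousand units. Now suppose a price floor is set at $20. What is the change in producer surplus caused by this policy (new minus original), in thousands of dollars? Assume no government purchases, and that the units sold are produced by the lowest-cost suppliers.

8

Rearranging demand gives qd = 24 - p. Setting quantity demanded equal to quantity supplied, 24 - p = p - 8, gives p* = 16 and q* = 8.
Since 20 > 16, the floor is binding.
At p = 20: qd = 24 - 20 = 4 and qs = 20 - 8 = 12.
Producer surplus without the control is ½ · (16 - 8) · 8 = 32.
With the floor, 4 units are sold at 20. The supply price at q = 4 is 12, so PS = ½ · [(20 - 8) + (20 - 12)] · 4 = 40.
Change in producer surplus = 40 - 32 = 8.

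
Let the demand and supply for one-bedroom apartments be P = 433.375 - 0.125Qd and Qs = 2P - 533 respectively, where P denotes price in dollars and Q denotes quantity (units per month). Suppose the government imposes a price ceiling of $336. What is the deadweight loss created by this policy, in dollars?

Rearranging demand gives Qd = 3467 - 8P. Without the control the market clears where 3467 - 8P = 2P - 533, i.e. P* = 400 and Q* = 267.
The ceiling of 336 is below the equilibrium price 400, so it binds.
At P = 336: Qd = 3467 - 8·336 = 779 and Qs = 2·336 - 533 = 139.
Quantity traded falls to 139. At Q = 139 the demand price is (3467 - 139)/8 = 416 and the supply price is (533 + 139)/2 = 336.
Deadweight loss = ½ · (416 - 336) · (267 - 139) = ½ · 80 · 128 = 5120.

5120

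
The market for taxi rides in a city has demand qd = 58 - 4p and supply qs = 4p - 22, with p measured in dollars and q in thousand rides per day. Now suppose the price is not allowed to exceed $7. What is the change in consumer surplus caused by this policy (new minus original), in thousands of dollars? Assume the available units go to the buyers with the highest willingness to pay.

0

Without the control the market clears where 58 - 4p = 4p - 22, i.e. p* = 10 and q* = 18.
The ceiling of 7 is below the equilibrium price 10, so it binds.
At p = 7: qd = 58 - 4·7 = 30 and qs = 4·7 - 22 = 6.
Consumer surplus without the control is ½ · (14.5 - 10) · 18 = 40.5.
With the ceiling, 6 units are sold at 7 (assume they go to the highest-value buyers). The demand price at q = 6 is 13, so CS = ½ · [(14.5 - 7) + (13 - 7)] · 6 = 40.5.
Change in consumer surplus = 40.5 - 40.5 = 0.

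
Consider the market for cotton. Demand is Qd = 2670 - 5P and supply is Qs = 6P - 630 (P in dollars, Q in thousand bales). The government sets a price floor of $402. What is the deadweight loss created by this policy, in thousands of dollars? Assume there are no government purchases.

Setting quantity demanded equal to quantity supplied, 2670 - 5P = 6P - 630, gives P* = 300 and Q* = 1170.
Since 402 > 300, the floor is binding.
At P = 402: Qd = 2670 - 5·402 = 660 and Qs = 6·402 - 630 = 1782.
Quantity traded falls to 660. At Q = 660 the demand price is (2670 - 660)/5 = 402 and the supply price is (630 + 660)/6 = 215.
Deadweight loss = ½ · (402 - 215) · (1170 - 660) = ½ · 187 · 510 = 47685.

47685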